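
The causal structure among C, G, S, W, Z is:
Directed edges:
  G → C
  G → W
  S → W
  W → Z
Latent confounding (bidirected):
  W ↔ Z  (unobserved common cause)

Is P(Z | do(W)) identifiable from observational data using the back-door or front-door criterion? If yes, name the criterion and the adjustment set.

P(Z|do(W)): not identifiable (no BD/FD set).

desc(W)\{W}={Z}; candidates ⊆ {C,G,S}.
W↔Z: latent back-door arc(s) into W.
size 0: {}; under {} W still reaches {C,G,S,Z} ∋ Z.
size 1: {C}, {G}, {S}; under {C} W still reaches {G,S,Z} ∋ Z.
size 2: {C,G}, {C,S}, {G,S}; under {C,G} W still reaches {S,Z} ∋ Z.
W↔Z cannot be blocked by any observed set — no back-door set.
No mediator lies on a directed W→…→Z path.
Neither criterion identifies P(Z|do(W)) in this graph.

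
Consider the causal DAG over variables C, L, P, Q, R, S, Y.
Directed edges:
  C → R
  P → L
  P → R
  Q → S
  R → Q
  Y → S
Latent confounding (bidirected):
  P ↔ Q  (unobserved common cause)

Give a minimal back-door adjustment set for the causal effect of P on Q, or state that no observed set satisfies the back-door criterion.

P→Q: no observed back-door set.

desc(P)\{P}={L,Q,R,S}; candidates ⊆ {C,Y}.
P↔Q: latent back-door arc(s) into P.
size 0: {}; under {} P still reaches {Q,S} ∋ Q.
size 1: {C}, {Y}; under {C} P still reaches {Q,S} ∋ Q.
size 2: {C,Y}; under {C,Y} P still reaches {Q,S} ∋ Q.
P↔Q cannot be blocked by any observed set — no back-door set.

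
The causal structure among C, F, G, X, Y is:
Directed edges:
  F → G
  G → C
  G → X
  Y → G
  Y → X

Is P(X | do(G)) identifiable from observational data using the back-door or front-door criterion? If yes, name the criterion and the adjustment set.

P(X|do(G)): backdoor, adjust for {Y}.

desc(G)\{G}={C,X}; candidates ⊆ {F,Y}.
size 0: {}; under {} G still reaches {F,X,Y} ∋ X.
{Y}: G⊥X given {Y} in G with G→· removed — back-door holds.
P(X|do(G)) = Σ_{Y} P(X|G,Y)·P(Y).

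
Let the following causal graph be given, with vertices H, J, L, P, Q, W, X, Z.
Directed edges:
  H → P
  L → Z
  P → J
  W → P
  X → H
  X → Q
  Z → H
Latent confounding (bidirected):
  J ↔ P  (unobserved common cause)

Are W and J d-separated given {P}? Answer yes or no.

Bayes-Ball from W | {P} reaches {H,J,L,Q,X,Z}.
J ∈ reach(W|{P}) ⇒ W ⊥̸ J | {P}.

No — W and J are d-connected given {P}.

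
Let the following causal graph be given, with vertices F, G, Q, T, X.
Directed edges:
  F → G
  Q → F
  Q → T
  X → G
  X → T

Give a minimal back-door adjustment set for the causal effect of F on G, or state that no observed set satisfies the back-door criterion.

desc(F)\{F}={G}; candidates ⊆ {Q,T,X}.
∅: F⊥G given ∅ in G with F→· removed — back-door holds.

F→G: minimal back-door set ∅.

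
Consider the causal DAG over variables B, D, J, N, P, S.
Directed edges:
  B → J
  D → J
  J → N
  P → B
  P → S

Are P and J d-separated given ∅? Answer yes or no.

Bayes-Ball from P | ∅ reaches {B,J,N,S}.
J ∈ reach(P|∅) ⇒ P ⊥̸ J | ∅.

No — P and J are d-connected given ∅.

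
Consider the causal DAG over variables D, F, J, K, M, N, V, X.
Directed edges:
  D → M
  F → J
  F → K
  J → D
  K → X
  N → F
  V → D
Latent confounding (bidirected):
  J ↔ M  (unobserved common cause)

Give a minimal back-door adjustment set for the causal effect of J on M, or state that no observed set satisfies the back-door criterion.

desc(J)\{J}={D,M}; candidates ⊆ {F,K,N,V,X}.
J↔M: latent back-door arc(s) into J.
size 0: {}; under {} J still reaches {F,K,M,N,X} ∋ M.
size 1: {F}, {K}, {N} …(+2); under {F} J still reaches {M} ∋ M.
size 2: {F,K}, {F,N}, {F,V} …(+7); under {F,K} J still reaches {M} ∋ M.
J↔M cannot be blocked by any observed set — no back-door set.

J→M: no observed back-door set.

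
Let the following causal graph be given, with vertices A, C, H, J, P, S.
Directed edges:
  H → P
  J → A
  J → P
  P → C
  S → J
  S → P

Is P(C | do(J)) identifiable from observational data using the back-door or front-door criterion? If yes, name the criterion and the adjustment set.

P(C|do(J)): backdoor, adjust for {S}.

desc(J)\{J}={A,C,P}; candidates ⊆ {H,S}.
size 0: {}; under {} J still reaches {C,P,S} ∋ C.
{S}: J⊥C given {S} in G with J→· removed — back-door holds.
P(C|do(J)) = Σ_{S} P(C|J,S)·P(S).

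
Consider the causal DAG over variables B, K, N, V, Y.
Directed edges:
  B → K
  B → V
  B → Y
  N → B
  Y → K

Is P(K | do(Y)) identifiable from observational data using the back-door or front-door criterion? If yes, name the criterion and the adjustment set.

desc(Y)\{Y}={K}; candidates ⊆ {B,N,V}.
size 0: {}; under {} Y still reaches {B,K,N,V} ∋ K.
{B}: Y⊥K given {B} in G with Y→· removed — back-door holds.
P(K|do(Y)) = Σ_{B} P(K|Y,B)·P(B).

P(K|do(Y)): backdoor, adjust for {B}.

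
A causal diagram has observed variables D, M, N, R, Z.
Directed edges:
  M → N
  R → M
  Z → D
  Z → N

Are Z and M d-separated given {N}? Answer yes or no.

Bayes-Ball from Z | {N} reaches {D,M,R}.
M ∈ reach(Z|{N}) ⇒ Z ⊥̸ M | {N}.

No — Z and M are d-connected given {N}.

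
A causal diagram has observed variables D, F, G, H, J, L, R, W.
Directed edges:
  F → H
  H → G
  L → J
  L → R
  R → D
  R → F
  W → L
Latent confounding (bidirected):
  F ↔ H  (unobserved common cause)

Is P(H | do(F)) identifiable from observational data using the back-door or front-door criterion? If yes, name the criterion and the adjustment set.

desc(F)\{F}={G,H}; candidates ⊆ {D,J,L,R,W}.
F↔H: latent back-door arc(s) into F.
size 0: {}; under {} F still reaches {D,G,H,J,L,R,W} ∋ H.
size 1: {D}, {J}, {L} …(+2); under {D} F still reaches {G,H,J,L,R,W} ∋ H.
size 2: {D,J}, {D,L}, {D,R} …(+7); under {D,J} F still reaches {G,H,L,R,W} ∋ H.
F↔H cannot be blocked by any observed set — no back-door set.
No mediator lies on a directed F→…→H path.
Neither criterion identifies P(H|do(F)) in this graph.

P(H|do(F)): not identifiable (no BD/FD set).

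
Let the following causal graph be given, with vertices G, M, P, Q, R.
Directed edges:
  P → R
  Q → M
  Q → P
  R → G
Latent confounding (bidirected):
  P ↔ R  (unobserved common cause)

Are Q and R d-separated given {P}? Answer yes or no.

Bayes-Ball from Q | {P} reaches {G,M,R}.
R ∈ reach(Q|{P}) ⇒ Q ⊥̸ R | {P}.

No — Q and R are d-connected given {P}.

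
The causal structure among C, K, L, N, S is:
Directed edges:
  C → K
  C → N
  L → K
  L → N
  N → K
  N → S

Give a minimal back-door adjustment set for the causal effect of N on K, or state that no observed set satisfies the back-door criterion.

desc(N)\{N}={K,S}; candidates ⊆ {C,L}.
size 0: {}; under {} N still reaches {C,K,L} ∋ K.
size 1: {C}, {L}; under {C} N still reaches {K,L} ∋ K.
{C,L}: N⊥K given {C,L} in G with N→· removed — back-door holds.

N→K: minimal back-door set {C, L}.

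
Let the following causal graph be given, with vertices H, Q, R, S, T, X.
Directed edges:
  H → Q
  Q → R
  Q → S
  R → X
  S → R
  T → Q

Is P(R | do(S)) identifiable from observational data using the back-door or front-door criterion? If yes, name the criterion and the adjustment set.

desc(S)\{S}={R,X}; candidates ⊆ {H,Q,T}.
size 0: {}; under {} S still reaches {H,Q,R,T,X} ∋ R.
{Q}: S⊥R given {Q} in G with S→· removed — back-door holds.
P(R|do(S)) = Σ_{Q} P(R|S,Q)·P(Q).

P(R|do(S)): backdoor, adjust for {Q}.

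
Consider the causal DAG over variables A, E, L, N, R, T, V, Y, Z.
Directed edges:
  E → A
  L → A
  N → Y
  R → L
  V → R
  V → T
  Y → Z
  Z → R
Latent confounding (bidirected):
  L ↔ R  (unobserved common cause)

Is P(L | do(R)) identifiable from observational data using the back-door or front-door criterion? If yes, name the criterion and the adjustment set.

desc(R)\{R}={A,L}; candidates ⊆ {E,N,T,V,Y,Z}.
R↔L: latent back-door arc(s) into R.
size 0: {}; under {} R still reaches {A,L,N,T,V,Y,Z} ∋ L.
size 1: {E}, {N}, {T} …(+3); under {E} R still reaches {A,L,N,T,V,Y,Z} ∋ L.
size 2: {E,N}, {E,T}, {E,V} …(+12); under {E,N} R still reaches {A,L,T,V,Y,Z} ∋ L.
R↔L cannot be blocked by any observed set — no back-door set.
No mediator lies on a directed R→…→L path.
Neither criterion identifies P(L|do(R)) in this graph.

P(L|do(R)): not identifiable (no BD/FD set).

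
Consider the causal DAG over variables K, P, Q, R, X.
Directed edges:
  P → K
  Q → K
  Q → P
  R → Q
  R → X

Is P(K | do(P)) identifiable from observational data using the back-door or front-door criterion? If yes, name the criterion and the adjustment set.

P(K|do(P)): backdoor, adjust for {Q}.

desc(P)\{P}={K}; candidates ⊆ {Q,R,X}.
size 0: {}; under {} P still reaches {K,Q,R,X} ∋ K.
{Q}: P⊥K given {Q} in G with P→· removed — back-door holds.
P(K|do(P)) = Σ_{Q} P(K|P,Q)·P(Q).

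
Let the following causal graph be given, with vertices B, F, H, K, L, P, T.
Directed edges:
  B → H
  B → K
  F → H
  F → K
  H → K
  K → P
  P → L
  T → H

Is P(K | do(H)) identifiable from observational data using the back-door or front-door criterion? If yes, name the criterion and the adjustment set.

desc(H)\{H}={K,L,P}; candidates ⊆ {B,F,T}.
size 0: {}; under {} H still reaches {B,F,K,L,P,T} ∋ K.
size 1: {B}, {F}, {T}; under {B} H still reaches {F,K,L,P,T} ∋ K.
{B,F}: H⊥K given {B,F} in G with H→· removed — back-door holds.
P(K|do(H)) = Σ_{B,F} P(K|H,B,F)·P(B,F).

P(K|do(H)): backdoor, adjust for {B, F}.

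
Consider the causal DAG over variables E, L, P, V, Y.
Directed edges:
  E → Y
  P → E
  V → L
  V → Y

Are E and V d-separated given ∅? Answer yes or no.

Bayes-Ball from E | ∅ reaches {P,Y}.
V ∉ reach(E|∅) ⇒ E ⊥ V | ∅.

Yes — E ⊥ V | ∅.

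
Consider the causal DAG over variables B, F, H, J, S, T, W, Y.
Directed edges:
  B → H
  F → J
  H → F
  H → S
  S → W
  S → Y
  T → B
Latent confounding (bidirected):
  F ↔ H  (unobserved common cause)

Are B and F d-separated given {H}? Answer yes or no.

No — B and F are d-connected given {H}.

Bayes-Ball from B | {H} reaches {F,J,T}.
F ∈ reach(B|{H}) ⇒ B ⊥̸ F | {H}.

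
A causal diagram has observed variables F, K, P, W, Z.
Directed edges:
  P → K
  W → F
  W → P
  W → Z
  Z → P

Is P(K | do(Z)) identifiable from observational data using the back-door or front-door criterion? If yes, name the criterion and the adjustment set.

P(K|do(Z)): backdoor, adjust for {W}.

desc(Z)\{Z}={K,P}; candidates ⊆ {F,W}.
size 0: {}; under {} Z still reaches {F,K,P,W} ∋ K.
{W}: Z⊥K given {W} in G with Z→· removed — back-door holds.
P(K|do(Z)) = Σ_{W} P(K|Z,W)·P(W).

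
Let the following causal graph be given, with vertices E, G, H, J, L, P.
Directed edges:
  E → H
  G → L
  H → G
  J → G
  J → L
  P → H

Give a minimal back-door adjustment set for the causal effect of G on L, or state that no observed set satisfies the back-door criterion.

G→L: minimal back-door set {J}.

desc(G)\{G}={L}; candidates ⊆ {E,H,J,P}.
size 0: {}; under {} G still reaches {E,H,J,L,P} ∋ L.
{J}: G⊥L given {J} in G with G→· removed — back-door holds.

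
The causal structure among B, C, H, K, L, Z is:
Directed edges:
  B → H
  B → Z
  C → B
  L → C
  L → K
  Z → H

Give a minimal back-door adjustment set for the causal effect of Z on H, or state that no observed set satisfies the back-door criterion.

Z→H: minimal back-door set {B}.

desc(Z)\{Z}={H}; candidates ⊆ {B,C,K,L}.
size 0: {}; under {} Z still reaches {B,C,H,K,L} ∋ H.
{B}: Z⊥H given {B} in G with Z→· removed — back-door holds.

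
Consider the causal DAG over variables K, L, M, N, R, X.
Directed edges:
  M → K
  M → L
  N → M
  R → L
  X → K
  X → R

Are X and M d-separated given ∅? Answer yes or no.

Yes — X ⊥ M | ∅.

Bayes-Ball from X | ∅ reaches {K,L,R}.
M ∉ reach(X|∅) ⇒ X ⊥ M | ∅.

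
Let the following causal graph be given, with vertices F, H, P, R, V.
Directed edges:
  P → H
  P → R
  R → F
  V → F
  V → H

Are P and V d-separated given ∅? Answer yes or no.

Yes — P ⊥ V | ∅.

Bayes-Ball from P | ∅ reaches {F,H,R}.
V ∉ reach(P|∅) ⇒ P ⊥ V | ∅.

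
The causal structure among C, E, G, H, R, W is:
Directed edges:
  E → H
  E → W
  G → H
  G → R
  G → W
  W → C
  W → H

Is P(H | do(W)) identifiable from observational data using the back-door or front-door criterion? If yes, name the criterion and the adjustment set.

desc(W)\{W}={C,H}; candidates ⊆ {E,G,R}.
size 0: {}; under {} W still reaches {E,G,H,R} ∋ H.
size 1: {E}, {G}, {R}; under {E} W still reaches {G,H,R} ∋ H.
{E,G}: W⊥H given {E,G} in G with W→· removed — back-door holds.
P(H|do(W)) = Σ_{E,G} P(H|W,E,G)·P(E,G).

P(H|do(W)): backdoor, adjust for {E, G}.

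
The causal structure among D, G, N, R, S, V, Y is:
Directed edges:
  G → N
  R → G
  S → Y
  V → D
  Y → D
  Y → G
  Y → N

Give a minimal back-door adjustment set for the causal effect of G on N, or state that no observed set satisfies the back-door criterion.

desc(G)\{G}={N}; candidates ⊆ {D,R,S,V,Y}.
size 0: {}; under {} G still reaches {D,N,R,S,Y} ∋ N.
{Y}: G⊥N given {Y} in G with G→· removed — back-door holds.

G→N: minimal back-door set {Y}.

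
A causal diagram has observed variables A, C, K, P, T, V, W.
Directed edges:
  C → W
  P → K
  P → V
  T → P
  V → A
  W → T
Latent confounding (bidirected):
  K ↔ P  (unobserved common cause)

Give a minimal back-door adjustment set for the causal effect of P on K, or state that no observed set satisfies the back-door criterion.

desc(P)\{P}={A,K,V}; candidates ⊆ {C,T,W}.
P↔K: latent back-door arc(s) into P.
size 0: {}; under {} P still reaches {C,K,T,W} ∋ K.
size 1: {C}, {T}, {W}; under {C} P still reaches {K,T,W} ∋ K.
size 2: {C,T}, {C,W}, {T,W}; under {C,T} P still reaches {K} ∋ K.
P↔K cannot be blocked by any observed set — no back-door set.

P→K: no observed back-door set.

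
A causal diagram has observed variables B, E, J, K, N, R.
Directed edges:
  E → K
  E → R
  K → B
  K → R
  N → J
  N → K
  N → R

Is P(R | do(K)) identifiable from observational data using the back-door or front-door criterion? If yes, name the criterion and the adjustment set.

P(R|do(K)): backdoor, adjust for {E, N}.

desc(K)\{K}={B,R}; candidates ⊆ {E,J,N}.
size 0: {}; under {} K still reaches {E,J,N,R} ∋ R.
size 1: {E}, {J}, {N}; under {E} K still reaches {J,N,R} ∋ R.
{E,N}: K⊥R given {E,N} in G with K→· removed — back-door holds.
P(R|do(K)) = Σ_{E,N} P(R|K,E,N)·P(E,N).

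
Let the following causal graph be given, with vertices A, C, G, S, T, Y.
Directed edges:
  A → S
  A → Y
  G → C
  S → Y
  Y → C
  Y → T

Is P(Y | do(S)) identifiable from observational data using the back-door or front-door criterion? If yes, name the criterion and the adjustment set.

desc(S)\{S}={C,T,Y}; candidates ⊆ {A,G}.
size 0: {}; under {} S still reaches {A,C,T,Y} ∋ Y.
{A}: S⊥Y given {A} in G with S→· removed — back-door holds.
P(Y|do(S)) = Σ_{A} P(Y|S,A)·P(A).

P(Y|do(S)): backdoor, adjust for {A}.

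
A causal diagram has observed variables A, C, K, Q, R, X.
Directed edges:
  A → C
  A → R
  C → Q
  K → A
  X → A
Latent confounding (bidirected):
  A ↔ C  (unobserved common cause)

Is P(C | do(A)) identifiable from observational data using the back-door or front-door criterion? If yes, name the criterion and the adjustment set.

desc(A)\{A}={C,Q,R}; candidates ⊆ {K,X}.
A↔C: latent back-door arc(s) into A.
size 0: {}; under {} A still reaches {C,K,Q,X} ∋ C.
size 1: {K}, {X}; under {K} A still reaches {C,Q,X} ∋ C.
size 2: {K,X}; under {K,X} A still reaches {C,Q} ∋ C.
A↔C cannot be blocked by any observed set — no back-door set.
No mediator lies on a directed A→…→C path.
Neither criterion identifies P(C|do(A)) in this graph.

P(C|do(A)): not identifiable (no BD/FD set).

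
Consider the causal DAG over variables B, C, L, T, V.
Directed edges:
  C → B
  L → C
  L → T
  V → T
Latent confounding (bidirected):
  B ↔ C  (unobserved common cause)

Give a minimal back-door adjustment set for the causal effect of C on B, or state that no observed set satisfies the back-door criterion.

C→B: no observed back-door set.

desc(C)\{C}={B}; candidates ⊆ {L,T,V}.
C↔B: latent back-door arc(s) into C.
size 0: {}; under {} C still reaches {B,L,T} ∋ B.
size 1: {L}, {T}, {V}; under {L} C still reaches {B} ∋ B.
size 2: {L,T}, {L,V}, {T,V}; under {L,T} C still reaches {B} ∋ B.
C↔B cannot be blocked by any observed set — no back-door set.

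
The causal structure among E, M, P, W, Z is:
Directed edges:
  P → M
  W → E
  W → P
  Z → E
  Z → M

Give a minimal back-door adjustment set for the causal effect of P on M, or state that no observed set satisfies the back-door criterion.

desc(P)\{P}={M}; candidates ⊆ {E,W,Z}.
∅: P⊥M given ∅ in G with P→· removed — back-door holds.

P→M: minimal back-door set ∅.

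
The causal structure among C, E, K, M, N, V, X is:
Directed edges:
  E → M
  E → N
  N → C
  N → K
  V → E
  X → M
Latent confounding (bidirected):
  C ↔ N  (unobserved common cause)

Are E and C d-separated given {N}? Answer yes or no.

Bayes-Ball from E | {N} reaches {C,M,V}.
C ∈ reach(E|{N}) ⇒ E ⊥̸ C | {N}.

No — E and C are d-connected given {N}.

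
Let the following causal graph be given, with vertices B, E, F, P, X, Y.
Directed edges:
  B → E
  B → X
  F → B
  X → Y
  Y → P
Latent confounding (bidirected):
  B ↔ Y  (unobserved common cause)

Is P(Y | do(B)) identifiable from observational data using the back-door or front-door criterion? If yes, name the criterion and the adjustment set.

P(Y|do(B)): frontdoor, adjust for {X}.

desc(B)\{B}={E,P,X,Y}; candidates ⊆ {F}.
B↔Y: latent back-door arc(s) into B.
size 0: {}; under {} B still reaches {F,P,Y} ∋ Y.
size 1: {F}; under {F} B still reaches {P,Y} ∋ Y.
B↔Y cannot be blocked by any observed set — no back-door set.
{X}: (i) intercepts every directed B→Y path; (ii) no back-door B→{X}; (iii) {B} blocks every back-door {X}→Y. Front-door holds.
P(Y|do(B)) = Σ_{X} P(X|B) Σ_{B'} P(Y|X,B')P(B').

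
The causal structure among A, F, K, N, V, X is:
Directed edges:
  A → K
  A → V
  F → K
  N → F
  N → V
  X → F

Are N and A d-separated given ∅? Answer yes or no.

Bayes-Ball from N | ∅ reaches {F,K,V}.
A ∉ reach(N|∅) ⇒ N ⊥ A | ∅.

Yes — N ⊥ A | ∅.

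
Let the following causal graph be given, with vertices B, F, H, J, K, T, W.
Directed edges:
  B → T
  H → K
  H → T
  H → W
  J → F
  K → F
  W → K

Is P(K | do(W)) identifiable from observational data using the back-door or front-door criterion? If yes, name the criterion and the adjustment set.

desc(W)\{W}={F,K}; candidates ⊆ {B,H,J,T}.
size 0: {}; under {} W still reaches {F,H,K,T} ∋ K.
{H}: W⊥K given {H} in G with W→· removed — back-door holds.
P(K|do(W)) = Σ_{H} P(K|W,H)·P(H).

P(K|do(W)): backdoor, adjust for {H}.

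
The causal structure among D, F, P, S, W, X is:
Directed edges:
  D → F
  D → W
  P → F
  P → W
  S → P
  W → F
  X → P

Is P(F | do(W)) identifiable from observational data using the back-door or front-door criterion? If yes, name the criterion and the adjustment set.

desc(W)\{W}={F}; candidates ⊆ {D,P,S,X}.
size 0: {}; under {} W still reaches {D,F,P,S,X} ∋ F.
size 1: {D}, {P}, {S} …(+1); under {D} W still reaches {F,P,S,X} ∋ F.
{D,P}: W⊥F given {D,P} in G with W→· removed — back-door holds.
P(F|do(W)) = Σ_{D,P} P(F|W,D,P)·P(D,P).

P(F|do(W)): backdoor, adjust for {D, P}.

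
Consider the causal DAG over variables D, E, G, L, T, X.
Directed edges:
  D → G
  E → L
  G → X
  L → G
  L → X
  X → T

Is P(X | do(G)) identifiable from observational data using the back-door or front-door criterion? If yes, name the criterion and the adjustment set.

desc(G)\{G}={T,X}; candidates ⊆ {D,E,L}.
size 0: {}; under {} G still reaches {D,E,L,T,X} ∋ X.
{L}: G⊥X given {L} in G with G→· removed — back-door holds.
P(X|do(G)) = Σ_{L} P(X|G,L)·P(L).

P(X|do(G)): backdoor, adjust for {L}.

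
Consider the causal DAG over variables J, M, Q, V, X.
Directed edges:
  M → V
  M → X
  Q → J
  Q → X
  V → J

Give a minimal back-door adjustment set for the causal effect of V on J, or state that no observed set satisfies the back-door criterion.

desc(V)\{V}={J}; candidates ⊆ {M,Q,X}.
∅: V⊥J given ∅ in G with V→· removed — back-door holds.

V→J: minimal back-door set ∅.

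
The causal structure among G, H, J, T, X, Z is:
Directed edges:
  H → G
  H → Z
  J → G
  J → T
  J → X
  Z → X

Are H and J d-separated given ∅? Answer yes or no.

Yes — H ⊥ J | ∅.

Bayes-Ball from H | ∅ reaches {G,X,Z}.
J ∉ reach(H|∅) ⇒ H ⊥ J | ∅.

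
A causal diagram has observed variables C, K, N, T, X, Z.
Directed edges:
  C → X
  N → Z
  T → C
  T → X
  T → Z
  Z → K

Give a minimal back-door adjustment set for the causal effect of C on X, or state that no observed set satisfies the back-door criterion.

C→X: minimal back-door set {T}.

desc(C)\{C}={X}; candidates ⊆ {K,N,T,Z}.
size 0: {}; under {} C still reaches {K,T,X,Z} ∋ X.
{T}: C⊥X given {T} in G with C→· removed — back-door holds.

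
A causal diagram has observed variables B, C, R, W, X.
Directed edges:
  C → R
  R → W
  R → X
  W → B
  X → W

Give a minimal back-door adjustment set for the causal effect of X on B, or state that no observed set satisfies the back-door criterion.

X→B: minimal back-door set {R}.

desc(X)\{X}={B,W}; candidates ⊆ {C,R}.
size 0: {}; under {} X still reaches {B,C,R,W} ∋ B.
{R}: X⊥B given {R} in G with X→· removed — back-door holds.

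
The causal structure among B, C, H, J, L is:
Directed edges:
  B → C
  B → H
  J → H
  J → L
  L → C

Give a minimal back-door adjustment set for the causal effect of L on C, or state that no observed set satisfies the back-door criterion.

L→C: minimal back-door set ∅.

desc(L)\{L}={C}; candidates ⊆ {B,H,J}.
∅: L⊥C given ∅ in G with L→· removed — back-door holds.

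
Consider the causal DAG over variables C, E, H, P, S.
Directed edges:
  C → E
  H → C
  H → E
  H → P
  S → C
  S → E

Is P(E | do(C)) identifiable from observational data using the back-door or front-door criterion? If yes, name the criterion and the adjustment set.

desc(C)\{C}={E}; candidates ⊆ {H,P,S}.
size 0: {}; under {} C still reaches {E,H,P,S} ∋ E.
size 1: {H}, {P}, {S}; under {H} C still reaches {E,S} ∋ E.
{H,S}: C⊥E given {H,S} in G with C→· removed — back-door holds.
P(E|do(C)) = Σ_{H,S} P(E|C,H,S)·P(H,S).

P(E|do(C)): backdoor, adjust for {H, S}.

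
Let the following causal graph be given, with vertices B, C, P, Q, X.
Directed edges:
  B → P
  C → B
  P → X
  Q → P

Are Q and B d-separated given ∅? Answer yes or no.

Bayes-Ball from Q | ∅ reaches {P,X}.
B ∉ reach(Q|∅) ⇒ Q ⊥ B | ∅.

Yes — Q ⊥ B | ∅.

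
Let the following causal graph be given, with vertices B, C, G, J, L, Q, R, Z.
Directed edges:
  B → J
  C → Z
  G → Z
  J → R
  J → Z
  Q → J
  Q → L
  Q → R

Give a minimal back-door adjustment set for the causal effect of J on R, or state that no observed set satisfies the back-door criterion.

J→R: minimal back-door set {Q}.

desc(J)\{J}={R,Z}; candidates ⊆ {B,C,G,L,Q}.
size 0: {}; under {} J still reaches {B,L,Q,R} ∋ R.
{Q}: J⊥R given {Q} in G with J→· removed — back-door holds.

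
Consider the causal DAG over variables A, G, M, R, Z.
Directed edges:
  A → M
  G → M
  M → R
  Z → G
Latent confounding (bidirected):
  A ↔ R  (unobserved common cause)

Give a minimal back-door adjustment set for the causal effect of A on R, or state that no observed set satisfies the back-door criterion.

desc(A)\{A}={M,R}; candidates ⊆ {G,Z}.
A↔R: latent back-door arc(s) into A.
size 0: {}; under {} A still reaches {R} ∋ R.
size 1: {G}, {Z}; under {G} A still reaches {R} ∋ R.
size 2: {G,Z}; under {G,Z} A still reaches {R} ∋ R.
A↔R cannot be blocked by any observed set — no back-door set.

A→R: no observed back-door set.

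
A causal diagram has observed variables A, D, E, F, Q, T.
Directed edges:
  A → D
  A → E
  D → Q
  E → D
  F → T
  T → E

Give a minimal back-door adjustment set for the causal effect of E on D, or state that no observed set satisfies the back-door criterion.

E→D: minimal back-door set {A}.

desc(E)\{E}={D,Q}; candidates ⊆ {A,F,T}.
size 0: {}; under {} E still reaches {A,D,F,Q,T} ∋ D.
{A}: E⊥D given {A} in G with E→· removed — back-door holds.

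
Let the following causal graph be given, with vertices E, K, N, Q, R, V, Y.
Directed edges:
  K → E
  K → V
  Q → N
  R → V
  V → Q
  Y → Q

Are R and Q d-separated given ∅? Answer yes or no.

No — R and Q are d-connected given ∅.

Bayes-Ball from R | ∅ reaches {N,Q,V}.
Q ∈ reach(R|∅) ⇒ R ⊥̸ Q | ∅.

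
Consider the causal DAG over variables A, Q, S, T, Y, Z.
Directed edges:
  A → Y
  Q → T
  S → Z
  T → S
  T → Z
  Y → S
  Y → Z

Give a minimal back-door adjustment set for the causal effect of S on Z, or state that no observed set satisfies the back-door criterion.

S→Z: minimal back-door set {T, Y}.

desc(S)\{S}={Z}; candidates ⊆ {A,Q,T,Y}.
size 0: {}; under {} S still reaches {A,Q,T,Y,Z} ∋ Z.
size 1: {A}, {Q}, {T} …(+1); under {A} S still reaches {Q,T,Y,Z} ∋ Z.
{T,Y}: S⊥Z given {T,Y} in G with S→· removed — back-door holds.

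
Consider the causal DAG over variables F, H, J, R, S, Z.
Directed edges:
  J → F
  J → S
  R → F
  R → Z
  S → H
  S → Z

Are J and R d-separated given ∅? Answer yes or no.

Yes — J ⊥ R | ∅.

Bayes-Ball from J | ∅ reaches {F,H,S,Z}.
R ∉ reach(J|∅) ⇒ J ⊥ R | ∅.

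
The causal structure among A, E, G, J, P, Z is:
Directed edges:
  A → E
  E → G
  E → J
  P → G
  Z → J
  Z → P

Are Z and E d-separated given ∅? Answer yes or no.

Yes — Z ⊥ E | ∅.

Bayes-Ball from Z | ∅ reaches {G,J,P}.
E ∉ reach(Z|∅) ⇒ Z ⊥ E | ∅.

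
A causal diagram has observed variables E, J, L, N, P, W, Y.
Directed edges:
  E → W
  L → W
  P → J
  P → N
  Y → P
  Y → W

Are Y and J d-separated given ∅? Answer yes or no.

Bayes-Ball from Y | ∅ reaches {J,N,P,W}.
J ∈ reach(Y|∅) ⇒ Y ⊥̸ J | ∅.

No — Y and J are d-connected given ∅.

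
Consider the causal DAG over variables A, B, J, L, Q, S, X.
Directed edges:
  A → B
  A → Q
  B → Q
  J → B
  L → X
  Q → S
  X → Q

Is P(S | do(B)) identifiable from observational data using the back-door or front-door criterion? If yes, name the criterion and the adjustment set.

desc(B)\{B}={Q,S}; candidates ⊆ {A,J,L,X}.
size 0: {}; under {} B still reaches {A,J,Q,S} ∋ S.
{A}: B⊥S given {A} in G with B→· removed — back-door holds.
P(S|do(B)) = Σ_{A} P(S|B,A)·P(A).

P(S|do(B)): backdoor, adjust for {A}.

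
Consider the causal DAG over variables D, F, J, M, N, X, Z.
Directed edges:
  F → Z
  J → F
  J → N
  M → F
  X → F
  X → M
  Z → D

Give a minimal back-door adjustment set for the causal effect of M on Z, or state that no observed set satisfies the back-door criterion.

desc(M)\{M}={D,F,Z}; candidates ⊆ {J,N,X}.
size 0: {}; under {} M still reaches {D,F,X,Z} ∋ Z.
{X}: M⊥Z given {X} in G with M→· removed — back-door holds.

M→Z: minimal back-door set {X}.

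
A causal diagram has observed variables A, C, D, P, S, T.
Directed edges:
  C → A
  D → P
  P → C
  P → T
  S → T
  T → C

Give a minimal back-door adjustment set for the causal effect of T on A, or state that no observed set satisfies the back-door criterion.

T→A: minimal back-door set {P}.

desc(T)\{T}={A,C}; candidates ⊆ {D,P,S}.
size 0: {}; under {} T still reaches {A,C,D,P,S} ∋ A.
{P}: T⊥A given {P} in G with T→· removed — back-door holds.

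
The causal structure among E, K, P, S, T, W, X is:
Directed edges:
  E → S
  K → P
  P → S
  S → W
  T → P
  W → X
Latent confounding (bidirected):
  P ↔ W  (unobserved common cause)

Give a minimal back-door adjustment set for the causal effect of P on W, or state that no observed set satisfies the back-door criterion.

P→W: no observed back-door set.

desc(P)\{P}={S,W,X}; candidates ⊆ {E,K,T}.
P↔W: latent back-door arc(s) into P.
size 0: {}; under {} P still reaches {K,T,W,X} ∋ W.
size 1: {E}, {K}, {T}; under {E} P still reaches {K,T,W,X} ∋ W.
size 2: {E,K}, {E,T}, {K,T}; under {E,K} P still reaches {T,W,X} ∋ W.
P↔W cannot be blocked by any observed set — no back-door set.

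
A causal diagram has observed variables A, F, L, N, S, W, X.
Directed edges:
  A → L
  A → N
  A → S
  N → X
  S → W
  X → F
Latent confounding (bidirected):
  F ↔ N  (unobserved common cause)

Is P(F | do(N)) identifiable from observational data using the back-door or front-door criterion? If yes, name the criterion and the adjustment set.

P(F|do(N)): frontdoor, adjust for {X}.

desc(N)\{N}={F,X}; candidates ⊆ {A,L,S,W}.
N↔F: latent back-door arc(s) into N.
size 0: {}; under {} N still reaches {A,F,L,S,W} ∋ F.
size 1: {A}, {L}, {S} …(+1); under {A} N still reaches {F} ∋ F.
size 2: {A,L}, {A,S}, {A,W} …(+3); under {A,L} N still reaches {F} ∋ F.
N↔F cannot be blocked by any observed set — no back-door set.
{X}: (i) intercepts every directed N→F path; (ii) no back-door N→{X}; (iii) {N} blocks every back-door {X}→F. Front-door holds.
P(F|do(N)) = Σ_{X} P(X|N) Σ_{N'} P(F|X,N')P(N').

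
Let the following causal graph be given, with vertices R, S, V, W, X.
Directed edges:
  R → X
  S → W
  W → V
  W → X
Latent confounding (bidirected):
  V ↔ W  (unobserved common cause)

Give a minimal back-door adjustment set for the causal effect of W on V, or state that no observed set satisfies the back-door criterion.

desc(W)\{W}={V,X}; candidates ⊆ {R,S}.
W↔V: latent back-door arc(s) into W.
size 0: {}; under {} W still reaches {S,V} ∋ V.
size 1: {R}, {S}; under {R} W still reaches {S,V} ∋ V.
size 2: {R,S}; under {R,S} W still reaches {V} ∋ V.
W↔V cannot be blocked by any observed set — no back-door set.

W→V: no observed back-door set.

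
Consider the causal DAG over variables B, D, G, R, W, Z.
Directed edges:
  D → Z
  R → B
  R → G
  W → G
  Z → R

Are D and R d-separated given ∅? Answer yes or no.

No — D and R are d-connected given ∅.

Bayes-Ball from D | ∅ reaches {B,G,R,Z}.
R ∈ reach(D|∅) ⇒ D ⊥̸ R | ∅.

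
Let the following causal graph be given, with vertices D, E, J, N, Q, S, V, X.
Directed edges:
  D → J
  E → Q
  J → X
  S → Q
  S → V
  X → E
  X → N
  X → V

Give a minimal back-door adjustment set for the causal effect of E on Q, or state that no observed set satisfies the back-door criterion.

desc(E)\{E}={Q}; candidates ⊆ {D,J,N,S,V,X}.
∅: E⊥Q given ∅ in G with E→· removed — back-door holds.

E→Q: minimal back-door set ∅.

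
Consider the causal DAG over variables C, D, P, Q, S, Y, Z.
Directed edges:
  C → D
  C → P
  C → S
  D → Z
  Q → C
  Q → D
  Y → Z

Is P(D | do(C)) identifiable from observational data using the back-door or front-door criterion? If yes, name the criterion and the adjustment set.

desc(C)\{C}={D,P,S,Z}; candidates ⊆ {Q,Y}.
size 0: {}; under {} C still reaches {D,Q,Z} ∋ D.
{Q}: C⊥D given {Q} in G with C→· removed — back-door holds.
P(D|do(C)) = Σ_{Q} P(D|C,Q)·P(Q).

P(D|do(C)): backdoor, adjust for {Q}.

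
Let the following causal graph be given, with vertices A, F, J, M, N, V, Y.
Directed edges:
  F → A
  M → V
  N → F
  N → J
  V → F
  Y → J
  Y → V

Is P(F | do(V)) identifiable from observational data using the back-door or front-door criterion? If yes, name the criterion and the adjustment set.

desc(V)\{V}={A,F}; candidates ⊆ {J,M,N,Y}.
∅: V⊥F given ∅ in G with V→· removed — back-door holds.
P(F|do(V)) = P(F|V) — no adjustment needed.

P(F|do(V)): backdoor, adjust for ∅.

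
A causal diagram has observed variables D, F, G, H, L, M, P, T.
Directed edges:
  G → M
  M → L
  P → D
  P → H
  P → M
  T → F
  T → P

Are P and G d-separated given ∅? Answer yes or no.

Bayes-Ball from P | ∅ reaches {D,F,H,L,M,T}.
G ∉ reach(P|∅) ⇒ P ⊥ G | ∅.

Yes — P ⊥ G | ∅.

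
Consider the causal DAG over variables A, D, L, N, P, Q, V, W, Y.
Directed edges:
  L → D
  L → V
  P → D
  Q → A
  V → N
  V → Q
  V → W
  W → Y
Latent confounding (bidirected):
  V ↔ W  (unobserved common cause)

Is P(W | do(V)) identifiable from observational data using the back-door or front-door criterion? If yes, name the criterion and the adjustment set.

desc(V)\{V}={A,N,Q,W,Y}; candidates ⊆ {D,L,P}.
V↔W: latent back-door arc(s) into V.
size 0: {}; under {} V still reaches {D,L,W,Y} ∋ W.
size 1: {D}, {L}, {P}; under {D} V still reaches {L,P,W,Y} ∋ W.
size 2: {D,L}, {D,P}, {L,P}; under {D,L} V still reaches {W,Y} ∋ W.
V↔W cannot be blocked by any observed set — no back-door set.
No mediator lies on a directed V→…→W path.
Neither criterion identifies P(W|do(V)) in this graph.

P(W|do(V)): not identifiable (no BD/FD set).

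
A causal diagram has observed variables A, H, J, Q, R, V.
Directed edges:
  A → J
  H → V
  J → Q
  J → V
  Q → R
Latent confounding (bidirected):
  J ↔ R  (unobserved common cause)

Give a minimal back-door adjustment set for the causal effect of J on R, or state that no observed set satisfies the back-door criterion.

J→R: no observed back-door set.

desc(J)\{J}={Q,R,V}; candidates ⊆ {A,H}.
J↔R: latent back-door arc(s) into J.
size 0: {}; under {} J still reaches {A,R} ∋ R.
size 1: {A}, {H}; under {A} J still reaches {R} ∋ R.
size 2: {A,H}; under {A,H} J still reaches {R} ∋ R.
J↔R cannot be blocked by any observed set — no back-door set.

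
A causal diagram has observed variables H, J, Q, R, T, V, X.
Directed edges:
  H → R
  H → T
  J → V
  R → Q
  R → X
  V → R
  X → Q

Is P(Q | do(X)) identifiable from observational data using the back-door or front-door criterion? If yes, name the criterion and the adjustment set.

P(Q|do(X)): backdoor, adjust for {R}.

desc(X)\{X}={Q}; candidates ⊆ {H,J,R,T,V}.
size 0: {}; under {} X still reaches {H,J,Q,R,T,V} ∋ Q.
{R}: X⊥Q given {R} in G with X→· removed — back-door holds.
P(Q|do(X)) = Σ_{R} P(Q|X,R)·P(R).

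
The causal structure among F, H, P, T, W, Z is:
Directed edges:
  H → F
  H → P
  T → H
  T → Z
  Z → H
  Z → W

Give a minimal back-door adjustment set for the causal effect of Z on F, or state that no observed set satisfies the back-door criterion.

desc(Z)\{Z}={F,H,P,W}; candidates ⊆ {T}.
size 0: {}; under {} Z still reaches {F,H,P,T} ∋ F.
{T}: Z⊥F given {T} in G with Z→· removed — back-door holds.

Z→F: minimal back-door set {T}.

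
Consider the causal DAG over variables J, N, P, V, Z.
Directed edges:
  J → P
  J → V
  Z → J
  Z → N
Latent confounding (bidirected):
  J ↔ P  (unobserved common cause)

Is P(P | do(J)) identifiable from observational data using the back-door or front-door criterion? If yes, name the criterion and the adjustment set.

desc(J)\{J}={P,V}; candidates ⊆ {N,Z}.
J↔P: latent back-door arc(s) into J.
size 0: {}; under {} J still reaches {N,P,Z} ∋ P.
size 1: {N}, {Z}; under {N} J still reaches {P,Z} ∋ P.
size 2: {N,Z}; under {N,Z} J still reaches {P} ∋ P.
J↔P cannot be blocked by any observed set — no back-door set.
No mediator lies on a directed J→…→P path.
Neither criterion identifies P(P|do(J)) in this graph.

P(P|do(J)): not identifiable (no BD/FD set).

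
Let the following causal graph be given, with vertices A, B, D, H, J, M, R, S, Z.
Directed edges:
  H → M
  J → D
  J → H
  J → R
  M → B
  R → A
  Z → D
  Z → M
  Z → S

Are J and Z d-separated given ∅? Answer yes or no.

Bayes-Ball from J | ∅ reaches {A,B,D,H,M,R}.
Z ∉ reach(J|∅) ⇒ J ⊥ Z | ∅.

Yes — J ⊥ Z | ∅.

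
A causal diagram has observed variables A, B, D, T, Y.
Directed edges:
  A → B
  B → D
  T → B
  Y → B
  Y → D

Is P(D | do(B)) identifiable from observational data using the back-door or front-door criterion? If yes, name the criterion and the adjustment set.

desc(B)\{B}={D}; candidates ⊆ {A,T,Y}.
size 0: {}; under {} B still reaches {A,D,T,Y} ∋ D.
{Y}: B⊥D given {Y} in G with B→· removed — back-door holds.
P(D|do(B)) = Σ_{Y} P(D|B,Y)·P(Y).

P(D|do(B)): backdoor, adjust for {Y}.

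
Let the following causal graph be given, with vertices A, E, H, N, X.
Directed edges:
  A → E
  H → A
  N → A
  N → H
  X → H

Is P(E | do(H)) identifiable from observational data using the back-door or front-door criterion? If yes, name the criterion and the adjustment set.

P(E|do(H)): backdoor, adjust for {N}.

desc(H)\{H}={A,E}; candidates ⊆ {N,X}.
size 0: {}; under {} H still reaches {A,E,N,X} ∋ E.
{N}: H⊥E given {N} in G with H→· removed — back-door holds.
P(E|do(H)) = Σ_{N} P(E|H,N)·P(N).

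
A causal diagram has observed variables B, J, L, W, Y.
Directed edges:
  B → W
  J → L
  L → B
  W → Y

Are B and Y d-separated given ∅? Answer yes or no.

No — B and Y are d-connected given ∅.

Bayes-Ball from B | ∅ reaches {J,L,W,Y}.
Y ∈ reach(B|∅) ⇒ B ⊥̸ Y | ∅.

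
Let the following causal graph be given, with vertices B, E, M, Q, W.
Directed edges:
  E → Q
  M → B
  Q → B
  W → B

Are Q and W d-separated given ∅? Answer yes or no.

Bayes-Ball from Q | ∅ reaches {B,E}.
W ∉ reach(Q|∅) ⇒ Q ⊥ W | ∅.

Yes — Q ⊥ W | ∅.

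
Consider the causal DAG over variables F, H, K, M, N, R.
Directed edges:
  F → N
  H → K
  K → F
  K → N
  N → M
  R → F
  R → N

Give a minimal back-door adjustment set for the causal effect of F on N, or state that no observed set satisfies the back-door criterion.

F→N: minimal back-door set {K, R}.

desc(F)\{F}={M,N}; candidates ⊆ {H,K,R}.
size 0: {}; under {} F still reaches {H,K,M,N,R} ∋ N.
size 1: {H}, {K}, {R}; under {H} F still reaches {K,M,N,R} ∋ N.
{K,R}: F⊥N given {K,R} in G with F→· removed — back-door holds.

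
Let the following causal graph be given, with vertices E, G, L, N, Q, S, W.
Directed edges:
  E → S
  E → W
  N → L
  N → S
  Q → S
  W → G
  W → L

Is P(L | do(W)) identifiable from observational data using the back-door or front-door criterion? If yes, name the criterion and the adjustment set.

desc(W)\{W}={G,L}; candidates ⊆ {E,N,Q,S}.
∅: W⊥L given ∅ in G with W→· removed — back-door holds.
P(L|do(W)) = P(L|W) — no adjustment needed.

P(L|do(W)): backdoor, adjust for ∅.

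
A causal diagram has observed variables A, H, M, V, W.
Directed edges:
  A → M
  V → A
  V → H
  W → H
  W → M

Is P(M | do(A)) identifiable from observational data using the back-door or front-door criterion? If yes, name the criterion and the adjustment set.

desc(A)\{A}={M}; candidates ⊆ {H,V,W}.
∅: A⊥M given ∅ in G with A→· removed — back-door holds.
P(M|do(A)) = P(M|A) — no adjustment needed.

P(M|do(A)): backdoor, adjust for ∅.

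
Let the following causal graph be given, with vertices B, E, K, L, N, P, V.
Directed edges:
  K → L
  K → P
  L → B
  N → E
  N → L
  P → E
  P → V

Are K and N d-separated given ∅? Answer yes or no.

Bayes-Ball from K | ∅ reaches {B,E,L,P,V}.
N ∉ reach(K|∅) ⇒ K ⊥ N | ∅.

Yes — K ⊥ N | ∅.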